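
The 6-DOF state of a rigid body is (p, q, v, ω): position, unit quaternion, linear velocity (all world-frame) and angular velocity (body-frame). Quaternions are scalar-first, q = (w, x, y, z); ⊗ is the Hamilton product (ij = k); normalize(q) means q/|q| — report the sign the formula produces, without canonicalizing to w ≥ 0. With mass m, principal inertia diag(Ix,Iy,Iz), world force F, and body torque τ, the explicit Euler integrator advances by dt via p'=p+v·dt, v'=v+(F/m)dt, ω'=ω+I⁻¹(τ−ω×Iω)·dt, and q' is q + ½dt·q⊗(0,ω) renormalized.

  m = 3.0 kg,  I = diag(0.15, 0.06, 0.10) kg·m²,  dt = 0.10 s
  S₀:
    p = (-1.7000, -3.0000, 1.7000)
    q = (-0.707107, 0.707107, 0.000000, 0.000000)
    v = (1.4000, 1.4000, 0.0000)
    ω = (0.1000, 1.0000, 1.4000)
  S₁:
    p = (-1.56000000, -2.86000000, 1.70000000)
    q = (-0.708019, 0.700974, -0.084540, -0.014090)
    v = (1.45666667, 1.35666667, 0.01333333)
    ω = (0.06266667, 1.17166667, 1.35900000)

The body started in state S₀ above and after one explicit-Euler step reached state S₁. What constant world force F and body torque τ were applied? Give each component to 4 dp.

velocity change Δv = (0.05666667, -0.04333333, 0.01333333)
applied force F = (1.7000, -1.3000, 0.4000)
Δω = ω₁−ω₀ = (-0.03733333, 0.17166667, -0.04100000)
ω₀×(Iω₀) = (0.0560, 0.0070, -0.0090)
I·α + gyro = (0.0000, 0.1100, -0.0500)

F = (1.7000, -1.3000, 0.4000)
τ = (0.0000, 0.1100, -0.0500)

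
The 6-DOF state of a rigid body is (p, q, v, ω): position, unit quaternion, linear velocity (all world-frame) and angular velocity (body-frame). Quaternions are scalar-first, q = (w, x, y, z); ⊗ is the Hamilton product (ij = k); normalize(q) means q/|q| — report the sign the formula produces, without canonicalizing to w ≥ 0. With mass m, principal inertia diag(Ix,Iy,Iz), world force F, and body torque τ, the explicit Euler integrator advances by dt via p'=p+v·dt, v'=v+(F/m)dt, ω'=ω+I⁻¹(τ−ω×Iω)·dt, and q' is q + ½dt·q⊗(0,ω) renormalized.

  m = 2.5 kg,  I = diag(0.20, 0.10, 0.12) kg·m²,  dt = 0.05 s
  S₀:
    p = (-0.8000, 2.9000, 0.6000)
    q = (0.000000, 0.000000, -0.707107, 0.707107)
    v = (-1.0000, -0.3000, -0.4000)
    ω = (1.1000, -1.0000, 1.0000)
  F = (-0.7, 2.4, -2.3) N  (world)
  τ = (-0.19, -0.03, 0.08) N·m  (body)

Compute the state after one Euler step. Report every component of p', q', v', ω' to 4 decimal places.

p' = p + v·dt = (-0.8500, 2.8850, 0.5800)
v' = v + a·dt = (-1.0140, -0.2520, -0.4460)
ω×(Iω) gyroscopic = (-0.0200, 0.0880, 0.1100)
α = I⁻¹(τ − ω×Iω) = (-0.8500, -1.1800, -0.2500)
ω + α·dt = (1.0575, -1.0590, 0.9875)
2q̇ = q⊗(0,ω) = (-1.4142140, 0.0000000, 0.7778177, 0.7778177)
updated quaternion q' = (-0.0353, 0.0000, -0.6870, 0.7258)

p' = (-0.8500, 2.8850, 0.5800)
q' = (-0.0353, 0.0000, -0.6870, 0.7258)
v' = (-1.0140, -0.2520, -0.4460)
ω' = (1.0575, -1.0590, 0.9875)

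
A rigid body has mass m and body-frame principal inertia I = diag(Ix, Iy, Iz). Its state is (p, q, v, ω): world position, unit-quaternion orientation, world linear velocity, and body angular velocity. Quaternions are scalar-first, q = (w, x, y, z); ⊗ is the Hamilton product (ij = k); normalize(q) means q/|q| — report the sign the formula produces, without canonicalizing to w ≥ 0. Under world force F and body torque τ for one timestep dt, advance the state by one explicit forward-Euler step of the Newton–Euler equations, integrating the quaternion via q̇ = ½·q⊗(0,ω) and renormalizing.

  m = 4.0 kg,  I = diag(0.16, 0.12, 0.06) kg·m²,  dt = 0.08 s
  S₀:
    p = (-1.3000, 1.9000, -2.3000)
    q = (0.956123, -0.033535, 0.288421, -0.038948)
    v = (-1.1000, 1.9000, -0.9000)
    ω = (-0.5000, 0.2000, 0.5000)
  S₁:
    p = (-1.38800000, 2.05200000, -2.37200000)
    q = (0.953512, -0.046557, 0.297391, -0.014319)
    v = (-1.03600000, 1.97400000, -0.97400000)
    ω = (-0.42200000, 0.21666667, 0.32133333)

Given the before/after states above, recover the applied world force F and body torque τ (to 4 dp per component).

F = (3.2000, 3.7000, -3.7000)
τ = (0.1500, 0.0000, -0.1300)

rate change Δω = (0.07800000, 0.01666667, -0.17866667)
ω₀×(Iω₀) = (-0.0060, -0.0250, 0.0040)
τ = I·(Δω/dt) + ω₀×(Iω₀) = (0.1500, 0.0000, -0.1300)
velocity change Δv = (0.06400000, 0.07400000, -0.07400000)
applied force F = (3.2000, 3.7000, -3.7000)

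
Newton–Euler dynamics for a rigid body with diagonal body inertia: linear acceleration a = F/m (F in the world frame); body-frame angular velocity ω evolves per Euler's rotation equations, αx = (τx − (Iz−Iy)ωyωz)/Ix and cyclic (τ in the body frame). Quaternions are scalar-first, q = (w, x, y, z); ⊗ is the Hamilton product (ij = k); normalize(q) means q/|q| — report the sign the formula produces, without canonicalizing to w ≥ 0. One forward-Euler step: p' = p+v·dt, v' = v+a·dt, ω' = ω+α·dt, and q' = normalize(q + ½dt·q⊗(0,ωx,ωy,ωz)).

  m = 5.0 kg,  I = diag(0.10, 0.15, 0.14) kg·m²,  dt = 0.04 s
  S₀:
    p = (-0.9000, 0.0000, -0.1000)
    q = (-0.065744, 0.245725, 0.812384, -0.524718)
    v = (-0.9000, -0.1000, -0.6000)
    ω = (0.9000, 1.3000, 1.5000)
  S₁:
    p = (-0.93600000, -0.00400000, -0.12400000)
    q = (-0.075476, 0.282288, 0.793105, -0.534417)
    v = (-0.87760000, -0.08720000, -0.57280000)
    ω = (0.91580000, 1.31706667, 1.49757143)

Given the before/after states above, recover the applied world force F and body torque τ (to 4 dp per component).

rate change Δω = (0.01580000, 0.01706667, -0.00242857)
gyro term ω₀×Iω₀ = (-0.0195, -0.0540, 0.0585)
τ = I·(Δω/dt) + ω₀×(Iω₀) = (0.0200, 0.0100, 0.0500)
v₁ − v₀ = (0.02240000, 0.01280000, 0.02720000)
F = m·Δv/dt = (2.8000, 1.6000, 3.4000)

F = (2.8000, 1.6000, 3.4000)
τ = (0.0200, 0.0100, 0.0500)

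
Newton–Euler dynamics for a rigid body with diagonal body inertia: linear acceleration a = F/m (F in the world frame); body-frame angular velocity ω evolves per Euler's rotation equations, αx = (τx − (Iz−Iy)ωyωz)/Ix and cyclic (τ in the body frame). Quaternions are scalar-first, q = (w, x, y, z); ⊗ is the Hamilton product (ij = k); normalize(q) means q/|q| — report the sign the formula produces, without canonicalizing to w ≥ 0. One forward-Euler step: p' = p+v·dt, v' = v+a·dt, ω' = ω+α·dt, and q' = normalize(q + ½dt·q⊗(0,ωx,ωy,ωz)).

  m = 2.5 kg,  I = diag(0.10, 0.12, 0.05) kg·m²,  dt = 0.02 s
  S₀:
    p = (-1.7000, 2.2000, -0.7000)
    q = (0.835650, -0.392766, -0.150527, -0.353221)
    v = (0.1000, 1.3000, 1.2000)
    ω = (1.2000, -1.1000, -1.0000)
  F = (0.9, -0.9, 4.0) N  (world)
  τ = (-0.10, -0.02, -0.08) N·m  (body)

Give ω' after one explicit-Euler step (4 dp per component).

gyro term ω×Iω = (-0.0770, -0.0600, -0.0264)
α = I⁻¹(τ − ω×Iω) = (-0.2300, 0.3333, -1.0720)
new body rate ω' = (1.1954, -1.0933, -1.0214)

ω' = (1.1954, -1.0933, -1.0214)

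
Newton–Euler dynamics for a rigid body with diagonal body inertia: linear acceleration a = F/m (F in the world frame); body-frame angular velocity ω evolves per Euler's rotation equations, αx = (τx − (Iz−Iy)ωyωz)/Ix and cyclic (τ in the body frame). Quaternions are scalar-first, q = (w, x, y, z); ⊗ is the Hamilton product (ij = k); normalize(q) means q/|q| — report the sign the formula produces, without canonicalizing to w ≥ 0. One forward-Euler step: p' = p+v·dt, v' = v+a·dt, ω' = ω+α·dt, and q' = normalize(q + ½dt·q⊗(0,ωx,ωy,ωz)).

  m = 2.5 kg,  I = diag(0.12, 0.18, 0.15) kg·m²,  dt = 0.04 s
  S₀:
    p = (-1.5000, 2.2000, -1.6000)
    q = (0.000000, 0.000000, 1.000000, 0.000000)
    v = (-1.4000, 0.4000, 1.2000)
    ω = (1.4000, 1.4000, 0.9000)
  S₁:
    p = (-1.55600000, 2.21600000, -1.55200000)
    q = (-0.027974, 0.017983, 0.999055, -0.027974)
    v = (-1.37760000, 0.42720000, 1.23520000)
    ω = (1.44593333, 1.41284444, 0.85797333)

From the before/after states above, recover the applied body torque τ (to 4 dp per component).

τ = (0.1000, 0.0200, -0.0400)

rate change Δω = (0.04593333, 0.01284444, -0.04202667)
ω₀×(Iω₀) = (-0.0378, -0.0378, 0.1176)
I·α + gyro = (0.1000, 0.0200, -0.0400)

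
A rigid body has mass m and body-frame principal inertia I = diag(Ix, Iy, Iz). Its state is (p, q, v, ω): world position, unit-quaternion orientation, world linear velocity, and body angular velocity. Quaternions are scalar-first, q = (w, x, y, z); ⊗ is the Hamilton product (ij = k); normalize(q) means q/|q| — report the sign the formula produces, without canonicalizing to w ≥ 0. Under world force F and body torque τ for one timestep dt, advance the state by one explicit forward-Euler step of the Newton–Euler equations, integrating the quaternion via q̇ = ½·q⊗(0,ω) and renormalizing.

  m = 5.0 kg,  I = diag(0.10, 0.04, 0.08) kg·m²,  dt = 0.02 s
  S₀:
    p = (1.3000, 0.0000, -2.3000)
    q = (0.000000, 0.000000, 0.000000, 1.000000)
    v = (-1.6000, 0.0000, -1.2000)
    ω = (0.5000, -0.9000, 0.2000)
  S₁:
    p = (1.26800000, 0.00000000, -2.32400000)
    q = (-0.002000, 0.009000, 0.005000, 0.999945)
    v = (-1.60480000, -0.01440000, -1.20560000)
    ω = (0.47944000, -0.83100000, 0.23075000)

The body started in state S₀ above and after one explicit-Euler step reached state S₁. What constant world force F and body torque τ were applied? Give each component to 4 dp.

F = (-1.2000, -3.6000, -1.4000)
τ = (-0.1100, 0.1400, 0.1500)

ω₁ − ω₀ = (-0.02056000, 0.06900000, 0.03075000)
precession coupling = (-0.0072, 0.0020, 0.0270)
applied torque τ = (-0.1100, 0.1400, 0.1500)
v₁ − v₀ = (-0.00480000, -0.01440000, -0.00560000)
F = m·Δv/dt = (-1.2000, -3.6000, -1.4000)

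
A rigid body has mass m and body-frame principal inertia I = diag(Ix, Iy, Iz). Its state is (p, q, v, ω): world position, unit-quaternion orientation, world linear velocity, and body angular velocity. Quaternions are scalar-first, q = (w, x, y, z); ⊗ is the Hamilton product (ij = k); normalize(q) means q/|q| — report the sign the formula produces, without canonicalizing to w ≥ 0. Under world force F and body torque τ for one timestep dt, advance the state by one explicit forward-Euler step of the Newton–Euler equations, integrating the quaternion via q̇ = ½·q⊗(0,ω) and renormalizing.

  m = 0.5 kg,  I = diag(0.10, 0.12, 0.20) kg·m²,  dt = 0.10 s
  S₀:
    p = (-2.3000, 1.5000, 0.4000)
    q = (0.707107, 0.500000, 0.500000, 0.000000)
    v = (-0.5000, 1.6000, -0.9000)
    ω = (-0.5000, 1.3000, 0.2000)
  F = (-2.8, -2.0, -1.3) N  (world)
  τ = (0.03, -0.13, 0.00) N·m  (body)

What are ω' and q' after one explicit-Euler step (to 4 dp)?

ω' = (-0.4908, 1.1833, 0.2065)
q' = (0.6854, 0.4861, 0.5396, 0.0519)

ω×(Iω) gyroscopic = (0.0208, 0.0100, -0.0130)
(τ − ω×Iω)/I = (0.0920, -1.1667, 0.0650)
new body rate ω' = (-0.4908, 1.1833, 0.2065)
Hamilton product q⊗(0,ω) = (-0.4000000, -0.2535535, 0.8192391, 1.0414214)
updated quaternion q' = (0.6854, 0.4861, 0.5396, 0.0519)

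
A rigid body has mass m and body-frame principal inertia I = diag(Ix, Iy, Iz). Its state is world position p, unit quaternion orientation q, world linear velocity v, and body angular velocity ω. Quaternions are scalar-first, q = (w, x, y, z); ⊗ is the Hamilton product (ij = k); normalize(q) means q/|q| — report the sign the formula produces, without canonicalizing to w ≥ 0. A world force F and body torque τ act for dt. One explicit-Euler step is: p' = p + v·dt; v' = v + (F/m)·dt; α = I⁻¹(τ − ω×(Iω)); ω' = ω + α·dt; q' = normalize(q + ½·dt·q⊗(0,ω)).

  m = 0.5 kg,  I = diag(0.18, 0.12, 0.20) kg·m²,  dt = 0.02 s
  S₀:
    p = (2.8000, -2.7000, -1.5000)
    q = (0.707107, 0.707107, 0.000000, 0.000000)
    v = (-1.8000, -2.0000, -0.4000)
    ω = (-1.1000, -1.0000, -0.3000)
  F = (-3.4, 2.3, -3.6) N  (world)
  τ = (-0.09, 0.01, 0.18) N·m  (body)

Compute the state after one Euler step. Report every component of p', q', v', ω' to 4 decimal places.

p' = (2.7640, -2.7400, -1.5080)
q' = (0.7148, 0.6992, -0.0049, -0.0092)
v' = (-1.9360, -1.9080, -0.5440)
ω' = (-1.1127, -0.9972, -0.2754)

gyro term ω×Iω = (0.0240, -0.0066, -0.0660)
(τ − ω×Iω)/I = (-0.6333, 0.1383, 1.2300)
ω + α·dt = (-1.1127, -0.9972, -0.2754)
Hamilton product q⊗(0,ω) = (0.7778177, -0.7778177, -0.4949749, -0.9192391)
updated quaternion q' = (0.7148, 0.6992, -0.0049, -0.0092)
a = F/m = (-6.8000, 4.6000, -7.2000)
new position p' = (2.7640, -2.7400, -1.5080)
v + (F/m)dt = (-1.9360, -1.9080, -0.5440)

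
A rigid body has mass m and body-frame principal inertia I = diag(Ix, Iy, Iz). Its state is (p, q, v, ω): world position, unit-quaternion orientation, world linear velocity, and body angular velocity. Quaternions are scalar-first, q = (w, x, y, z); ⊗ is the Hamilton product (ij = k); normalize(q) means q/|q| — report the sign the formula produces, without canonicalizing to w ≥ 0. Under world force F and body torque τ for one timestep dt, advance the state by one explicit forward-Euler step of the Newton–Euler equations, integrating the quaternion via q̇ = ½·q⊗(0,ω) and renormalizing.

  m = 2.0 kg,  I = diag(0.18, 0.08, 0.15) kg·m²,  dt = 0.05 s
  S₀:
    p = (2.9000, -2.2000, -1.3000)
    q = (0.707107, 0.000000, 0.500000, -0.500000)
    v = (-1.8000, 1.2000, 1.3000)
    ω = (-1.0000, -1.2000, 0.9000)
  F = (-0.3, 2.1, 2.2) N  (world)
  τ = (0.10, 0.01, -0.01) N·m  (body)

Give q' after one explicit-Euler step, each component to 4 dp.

Hamilton product q⊗(0,ω) = (1.0500000, -0.8571070, -0.3485284, 1.1363963)
q' = normalize(q + ½dt·q⊗(0,ω)) = (0.7326, -0.0214, 0.4908, -0.4711)

q' = (0.7326, -0.0214, 0.4908, -0.4711)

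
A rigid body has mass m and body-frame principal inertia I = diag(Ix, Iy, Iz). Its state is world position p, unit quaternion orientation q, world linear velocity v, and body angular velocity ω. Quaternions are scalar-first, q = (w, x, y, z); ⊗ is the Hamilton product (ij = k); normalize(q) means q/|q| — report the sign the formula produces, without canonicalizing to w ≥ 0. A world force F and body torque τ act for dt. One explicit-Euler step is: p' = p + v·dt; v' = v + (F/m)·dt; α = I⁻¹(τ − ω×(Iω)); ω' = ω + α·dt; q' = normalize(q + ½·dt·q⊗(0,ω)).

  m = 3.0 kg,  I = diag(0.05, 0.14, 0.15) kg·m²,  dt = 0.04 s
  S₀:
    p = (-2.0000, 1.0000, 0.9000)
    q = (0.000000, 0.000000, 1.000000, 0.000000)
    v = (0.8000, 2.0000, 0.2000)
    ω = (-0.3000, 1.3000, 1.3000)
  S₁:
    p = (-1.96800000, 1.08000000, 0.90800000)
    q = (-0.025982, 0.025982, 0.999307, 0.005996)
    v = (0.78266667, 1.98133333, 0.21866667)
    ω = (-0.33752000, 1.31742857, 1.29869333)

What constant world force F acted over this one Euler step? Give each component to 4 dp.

F = (-1.3000, -1.4000, 1.4000)

v₁ − v₀ = (-0.01733333, -0.01866667, 0.01866667)
m·(v₁−v₀)/dt = (-1.3000, -1.4000, 1.4000)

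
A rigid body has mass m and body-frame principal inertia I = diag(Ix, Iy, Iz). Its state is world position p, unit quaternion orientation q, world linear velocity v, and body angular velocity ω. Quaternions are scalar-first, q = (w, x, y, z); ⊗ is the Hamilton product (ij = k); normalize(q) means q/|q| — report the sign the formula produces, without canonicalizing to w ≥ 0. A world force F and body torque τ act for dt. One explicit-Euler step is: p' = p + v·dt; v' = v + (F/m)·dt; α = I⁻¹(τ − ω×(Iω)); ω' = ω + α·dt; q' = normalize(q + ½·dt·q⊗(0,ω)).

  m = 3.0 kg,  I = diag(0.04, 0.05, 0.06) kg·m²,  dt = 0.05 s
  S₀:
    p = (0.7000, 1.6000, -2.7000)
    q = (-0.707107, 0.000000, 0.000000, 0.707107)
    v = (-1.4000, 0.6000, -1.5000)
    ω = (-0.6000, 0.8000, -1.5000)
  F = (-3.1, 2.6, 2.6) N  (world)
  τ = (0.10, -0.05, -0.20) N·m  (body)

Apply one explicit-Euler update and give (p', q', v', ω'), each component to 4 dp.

α = I⁻¹(τ − ω×Iω) = (2.8000, -0.6400, -3.2533)
ω + α·dt = (-0.4600, 0.7680, -1.6627)
Hamilton product q⊗(0,ω) = (1.0606605, -0.1414214, -0.9899498, 1.0606605)
q' = normalize(q + ½dt·q⊗(0,ω)) = (-0.6799, -0.0035, -0.0247, 0.7329)
p' = p + v·dt = (0.6300, 1.6300, -2.7750)
v' = v + a·dt = (-1.4517, 0.6433, -1.4567)

p' = (0.6300, 1.6300, -2.7750)
q' = (-0.6799, -0.0035, -0.0247, 0.7329)
v' = (-1.4517, 0.6433, -1.4567)
ω' = (-0.4600, 0.7680, -1.6627)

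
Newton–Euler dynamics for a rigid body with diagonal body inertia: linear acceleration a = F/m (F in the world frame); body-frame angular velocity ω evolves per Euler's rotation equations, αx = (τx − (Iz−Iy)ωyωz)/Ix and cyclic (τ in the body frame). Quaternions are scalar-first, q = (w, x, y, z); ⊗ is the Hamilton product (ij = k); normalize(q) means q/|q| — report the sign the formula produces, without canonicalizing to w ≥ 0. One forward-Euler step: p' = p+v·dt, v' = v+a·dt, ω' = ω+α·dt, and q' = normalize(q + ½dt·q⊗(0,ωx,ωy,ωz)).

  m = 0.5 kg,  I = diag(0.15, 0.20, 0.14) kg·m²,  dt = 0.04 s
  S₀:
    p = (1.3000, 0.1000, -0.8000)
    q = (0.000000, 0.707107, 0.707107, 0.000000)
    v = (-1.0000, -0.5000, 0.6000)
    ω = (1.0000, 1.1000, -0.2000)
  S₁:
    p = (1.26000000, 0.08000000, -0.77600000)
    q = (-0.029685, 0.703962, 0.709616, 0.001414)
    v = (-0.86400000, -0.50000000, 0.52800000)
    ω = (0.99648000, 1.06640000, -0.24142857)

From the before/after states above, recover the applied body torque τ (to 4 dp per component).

ω₁ − ω₀ = (-0.00352000, -0.03360000, -0.04142857)
applied torque τ = (0.0000, -0.1700, -0.0900)

τ = (0.0000, -0.1700, -0.0900)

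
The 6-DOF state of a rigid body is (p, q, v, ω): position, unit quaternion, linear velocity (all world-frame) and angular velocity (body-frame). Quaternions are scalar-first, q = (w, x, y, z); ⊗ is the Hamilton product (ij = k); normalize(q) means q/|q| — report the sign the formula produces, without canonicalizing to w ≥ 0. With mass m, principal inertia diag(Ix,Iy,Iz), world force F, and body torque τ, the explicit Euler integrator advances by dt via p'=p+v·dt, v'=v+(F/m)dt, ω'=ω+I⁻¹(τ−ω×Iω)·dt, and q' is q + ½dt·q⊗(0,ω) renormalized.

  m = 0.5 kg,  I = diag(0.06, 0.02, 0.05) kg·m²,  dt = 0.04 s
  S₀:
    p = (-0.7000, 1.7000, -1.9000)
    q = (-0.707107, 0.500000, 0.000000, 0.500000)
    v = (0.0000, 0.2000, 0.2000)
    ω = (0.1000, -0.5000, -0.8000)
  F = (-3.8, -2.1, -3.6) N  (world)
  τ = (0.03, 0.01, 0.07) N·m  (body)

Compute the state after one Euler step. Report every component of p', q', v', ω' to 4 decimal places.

p' = (-0.7000, 1.7080, -1.8920)
q' = (-0.7000, 0.5035, 0.0161, 0.5062)
v' = (-0.3040, 0.0320, -0.0880)
ω' = (0.1120, -0.4784, -0.7456)

precession coupling ω×(Iω) = (0.0120, -0.0008, 0.0020)
angular accel α = (0.3000, 0.5400, 1.3600)
ω' = ω + α·dt = (0.1120, -0.4784, -0.7456)
q⊗(0,ω) = (0.3500000, 0.1792893, 0.8035535, 0.3156856)
q' = normalize(q + ½dt·q⊗(0,ω)) = (-0.7000, 0.5035, 0.0161, 0.5062)
p + v·dt = (-0.7000, 1.7080, -1.8920)
v' = v + a·dt = (-0.3040, 0.0320, -0.0880)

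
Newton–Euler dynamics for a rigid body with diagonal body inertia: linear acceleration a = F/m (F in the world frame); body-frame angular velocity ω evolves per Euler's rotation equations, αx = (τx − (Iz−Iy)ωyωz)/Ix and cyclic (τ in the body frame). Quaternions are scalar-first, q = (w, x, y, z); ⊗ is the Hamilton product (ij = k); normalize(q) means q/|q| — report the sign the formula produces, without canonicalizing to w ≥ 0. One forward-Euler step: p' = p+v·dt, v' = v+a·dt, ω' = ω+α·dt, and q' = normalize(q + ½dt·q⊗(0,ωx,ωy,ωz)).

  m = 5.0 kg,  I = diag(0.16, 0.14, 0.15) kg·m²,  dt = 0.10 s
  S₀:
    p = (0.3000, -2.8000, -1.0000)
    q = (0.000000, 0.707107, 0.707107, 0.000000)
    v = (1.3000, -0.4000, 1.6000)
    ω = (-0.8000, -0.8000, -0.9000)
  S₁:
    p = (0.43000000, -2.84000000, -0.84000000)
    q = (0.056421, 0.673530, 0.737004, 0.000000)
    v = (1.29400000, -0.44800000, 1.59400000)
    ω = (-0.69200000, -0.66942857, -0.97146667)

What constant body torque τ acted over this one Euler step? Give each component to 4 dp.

ω₁ − ω₀ = (0.10800000, 0.13057143, -0.07146667)
precession coupling = (0.0072, 0.0072, -0.0128)
applied torque τ = (0.1800, 0.1900, -0.1200)

τ = (0.1800, 0.1900, -0.1200)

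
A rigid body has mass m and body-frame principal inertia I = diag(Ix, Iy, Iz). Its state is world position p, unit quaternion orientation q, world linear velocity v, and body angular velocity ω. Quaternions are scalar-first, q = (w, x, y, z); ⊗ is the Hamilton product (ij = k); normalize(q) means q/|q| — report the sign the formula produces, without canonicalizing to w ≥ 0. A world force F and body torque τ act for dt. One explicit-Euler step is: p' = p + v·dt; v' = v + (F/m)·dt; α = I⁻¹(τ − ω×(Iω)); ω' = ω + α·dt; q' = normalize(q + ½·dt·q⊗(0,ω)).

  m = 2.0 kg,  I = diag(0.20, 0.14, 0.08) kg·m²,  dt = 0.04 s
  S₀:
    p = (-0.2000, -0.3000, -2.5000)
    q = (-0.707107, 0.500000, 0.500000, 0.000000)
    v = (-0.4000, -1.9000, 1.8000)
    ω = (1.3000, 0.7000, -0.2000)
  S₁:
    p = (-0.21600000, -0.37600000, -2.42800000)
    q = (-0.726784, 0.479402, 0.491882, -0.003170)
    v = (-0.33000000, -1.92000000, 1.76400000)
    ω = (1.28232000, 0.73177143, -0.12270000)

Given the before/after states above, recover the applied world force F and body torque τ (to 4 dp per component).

F = (3.5000, -1.0000, -1.8000)
τ = (-0.0800, 0.0800, 0.1000)

velocity change Δv = (0.07000000, -0.02000000, -0.03600000)
F = m·Δv/dt = (3.5000, -1.0000, -1.8000)
ω₁ − ω₀ = (-0.01768000, 0.03177143, 0.07730000)
I·α + gyro = (-0.0800, 0.0800, 0.1000)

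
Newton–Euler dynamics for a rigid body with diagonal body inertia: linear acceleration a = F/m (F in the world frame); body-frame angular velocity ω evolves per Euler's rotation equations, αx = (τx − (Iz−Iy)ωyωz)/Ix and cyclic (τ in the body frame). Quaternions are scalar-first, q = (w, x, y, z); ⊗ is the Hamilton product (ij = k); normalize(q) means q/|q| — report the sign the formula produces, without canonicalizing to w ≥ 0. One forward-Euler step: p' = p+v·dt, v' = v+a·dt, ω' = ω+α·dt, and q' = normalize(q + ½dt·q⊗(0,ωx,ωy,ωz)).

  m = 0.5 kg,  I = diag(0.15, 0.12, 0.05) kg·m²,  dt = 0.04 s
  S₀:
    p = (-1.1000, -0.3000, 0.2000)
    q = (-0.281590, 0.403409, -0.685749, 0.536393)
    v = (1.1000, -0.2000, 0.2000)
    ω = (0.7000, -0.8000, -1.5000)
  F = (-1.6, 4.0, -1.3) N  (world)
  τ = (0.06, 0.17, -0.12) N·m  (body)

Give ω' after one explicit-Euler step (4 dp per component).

precession coupling ω×(Iω) = (-0.0840, -0.1050, 0.0168)
α = I⁻¹(τ − ω×Iω) = (0.9600, 2.2917, -2.7360)
new body rate ω' = (0.7384, -0.7083, -1.6094)

ω' = (0.7384, -0.7083, -1.6094)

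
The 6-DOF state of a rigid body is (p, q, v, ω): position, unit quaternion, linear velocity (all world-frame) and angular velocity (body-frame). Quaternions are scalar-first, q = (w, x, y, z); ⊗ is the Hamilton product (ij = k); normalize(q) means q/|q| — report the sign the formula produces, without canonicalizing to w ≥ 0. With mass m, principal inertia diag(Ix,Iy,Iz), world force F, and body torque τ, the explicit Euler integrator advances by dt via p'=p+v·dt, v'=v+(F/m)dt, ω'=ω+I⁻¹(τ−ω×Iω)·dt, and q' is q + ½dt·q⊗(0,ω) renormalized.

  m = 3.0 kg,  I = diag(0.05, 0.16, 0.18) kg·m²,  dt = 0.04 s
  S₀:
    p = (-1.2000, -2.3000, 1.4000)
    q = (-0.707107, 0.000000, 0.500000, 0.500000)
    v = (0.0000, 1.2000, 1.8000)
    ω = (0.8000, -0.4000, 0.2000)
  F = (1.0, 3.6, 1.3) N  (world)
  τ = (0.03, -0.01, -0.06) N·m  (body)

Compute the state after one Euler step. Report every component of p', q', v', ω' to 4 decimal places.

a = (0.3333, 1.2000, 0.4333)
p + v·dt = (-1.2000, -2.2520, 1.4720)
v' = v + a·dt = (0.0133, 1.2480, 1.8173)
precession coupling ω×(Iω) = (-0.0016, -0.0208, -0.0352)
angular accel α = (0.6320, 0.0675, -0.1378)
new body rate ω' = (0.8253, -0.3973, 0.1945)
q⊗(0,ω) = (0.1000000, -0.2656856, 0.6828428, -0.5414214)
q' = normalize(q + ½dt·q⊗(0,ω)) = (-0.7050, -0.0053, 0.5136, 0.4891)

p' = (-1.2000, -2.2520, 1.4720)
q' = (-0.7050, -0.0053, 0.5136, 0.4891)
v' = (0.0133, 1.2480, 1.8173)
ω' = (0.8253, -0.3973, 0.1945)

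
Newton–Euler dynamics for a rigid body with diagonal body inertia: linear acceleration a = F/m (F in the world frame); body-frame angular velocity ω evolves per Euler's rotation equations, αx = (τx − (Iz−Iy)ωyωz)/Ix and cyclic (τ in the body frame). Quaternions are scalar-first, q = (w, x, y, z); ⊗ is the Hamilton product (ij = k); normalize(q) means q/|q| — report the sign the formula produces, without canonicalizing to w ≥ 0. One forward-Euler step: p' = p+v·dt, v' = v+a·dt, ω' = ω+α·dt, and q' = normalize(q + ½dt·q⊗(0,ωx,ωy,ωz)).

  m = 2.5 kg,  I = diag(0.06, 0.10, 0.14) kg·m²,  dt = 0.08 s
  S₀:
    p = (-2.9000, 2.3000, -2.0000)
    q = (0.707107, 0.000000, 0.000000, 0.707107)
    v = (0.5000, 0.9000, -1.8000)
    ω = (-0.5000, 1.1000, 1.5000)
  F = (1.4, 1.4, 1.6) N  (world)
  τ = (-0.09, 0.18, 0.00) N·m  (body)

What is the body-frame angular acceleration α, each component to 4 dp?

α = (-2.6000, 1.2000, 0.1571)

ω×(Iω) gyroscopic = (0.0660, 0.0600, -0.0220)
(τ − ω×Iω)/I = (-2.6000, 1.2000, 0.1571)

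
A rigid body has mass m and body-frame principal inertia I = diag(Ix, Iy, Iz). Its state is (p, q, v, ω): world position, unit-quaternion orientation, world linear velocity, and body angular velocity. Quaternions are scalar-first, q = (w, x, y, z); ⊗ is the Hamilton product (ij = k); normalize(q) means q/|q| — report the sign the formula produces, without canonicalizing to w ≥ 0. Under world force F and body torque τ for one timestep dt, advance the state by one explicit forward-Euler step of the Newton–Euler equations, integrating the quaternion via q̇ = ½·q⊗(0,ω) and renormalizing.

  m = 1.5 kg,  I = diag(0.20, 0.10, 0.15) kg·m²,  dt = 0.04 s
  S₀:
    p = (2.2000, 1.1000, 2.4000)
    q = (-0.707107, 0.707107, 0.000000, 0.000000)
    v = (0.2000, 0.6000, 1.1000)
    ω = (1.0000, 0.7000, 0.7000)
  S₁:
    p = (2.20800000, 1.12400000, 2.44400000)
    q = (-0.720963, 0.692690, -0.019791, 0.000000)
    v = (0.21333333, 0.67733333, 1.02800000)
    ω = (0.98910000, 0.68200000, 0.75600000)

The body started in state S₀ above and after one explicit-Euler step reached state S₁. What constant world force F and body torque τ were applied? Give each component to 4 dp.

F = (0.5000, 2.9000, -2.7000)
τ = (-0.0300, -0.0100, 0.1400)

v₁ − v₀ = (0.01333333, 0.07733333, -0.07200000)
F = m·Δv/dt = (0.5000, 2.9000, -2.7000)
ω₁ − ω₀ = (-0.01090000, -0.01800000, 0.05600000)
τ = I·(Δω/dt) + ω₀×(Iω₀) = (-0.0300, -0.0100, 0.1400)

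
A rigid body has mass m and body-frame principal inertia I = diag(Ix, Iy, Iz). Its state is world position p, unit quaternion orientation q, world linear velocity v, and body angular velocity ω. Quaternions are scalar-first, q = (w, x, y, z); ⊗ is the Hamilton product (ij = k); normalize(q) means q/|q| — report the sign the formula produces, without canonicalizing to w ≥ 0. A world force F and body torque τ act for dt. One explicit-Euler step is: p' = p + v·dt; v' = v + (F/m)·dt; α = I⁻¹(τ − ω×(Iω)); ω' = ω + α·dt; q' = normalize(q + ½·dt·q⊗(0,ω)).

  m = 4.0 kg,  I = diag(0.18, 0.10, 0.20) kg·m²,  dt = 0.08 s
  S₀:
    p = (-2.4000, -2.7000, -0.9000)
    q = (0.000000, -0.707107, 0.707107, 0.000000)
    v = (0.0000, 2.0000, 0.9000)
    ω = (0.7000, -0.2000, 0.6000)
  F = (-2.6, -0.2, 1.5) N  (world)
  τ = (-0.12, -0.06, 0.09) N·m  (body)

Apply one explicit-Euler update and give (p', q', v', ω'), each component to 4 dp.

new position p' = (-2.4000, -2.5400, -0.8280)
v' = v + a·dt = (-0.0520, 1.9960, 0.9300)
(τ − ω×Iω)/I = (-0.6000, -0.5160, 0.3940)
ω' = ω + α·dt = (0.6520, -0.2413, 0.6315)
q⊗(0,ω) = (0.6363963, 0.4242642, 0.4242642, -0.3535535)
q' = normalize(q + ½dt·q⊗(0,ω)) = (0.0254, -0.6896, 0.7236, -0.0141)

p' = (-2.4000, -2.5400, -0.8280)
q' = (0.0254, -0.6896, 0.7236, -0.0141)
v' = (-0.0520, 1.9960, 0.9300)
ω' = (0.6520, -0.2413, 0.6315)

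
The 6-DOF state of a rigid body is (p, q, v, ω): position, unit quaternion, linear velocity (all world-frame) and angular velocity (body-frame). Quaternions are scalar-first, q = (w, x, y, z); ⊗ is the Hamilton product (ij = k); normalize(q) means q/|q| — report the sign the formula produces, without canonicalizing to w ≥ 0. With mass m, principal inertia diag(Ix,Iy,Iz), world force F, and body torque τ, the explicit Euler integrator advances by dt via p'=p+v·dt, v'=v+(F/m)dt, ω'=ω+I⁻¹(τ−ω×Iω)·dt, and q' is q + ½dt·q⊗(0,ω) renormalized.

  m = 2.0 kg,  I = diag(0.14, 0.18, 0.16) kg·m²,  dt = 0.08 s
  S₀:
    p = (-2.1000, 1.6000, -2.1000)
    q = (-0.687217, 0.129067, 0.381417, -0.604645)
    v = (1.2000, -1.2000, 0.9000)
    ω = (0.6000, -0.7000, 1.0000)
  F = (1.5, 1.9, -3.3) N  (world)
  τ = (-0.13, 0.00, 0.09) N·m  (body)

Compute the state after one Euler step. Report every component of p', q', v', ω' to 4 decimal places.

p' = (-2.0040, 1.5040, -2.0280)
q' = (-0.6545, 0.1107, 0.3804, -0.6439)
v' = (1.2600, -1.1240, 0.7680)
ω' = (0.5177, -0.6947, 1.0534)

precession coupling ω×(Iω) = (0.0140, -0.0120, -0.0168)
α = I⁻¹(τ − ω×Iω) = (-1.0286, 0.0667, 0.6675)
ω + α·dt = (0.5177, -0.6947, 1.0534)
q⊗(0,ω) = (0.7941967, -0.4541647, -0.0108021, -1.0064141)
updated quaternion q' = (-0.6545, 0.1107, 0.3804, -0.6439)
a = (0.7500, 0.9500, -1.6500)
new position p' = (-2.0040, 1.5040, -2.0280)
v' = v + a·dt = (1.2600, -1.1240, 0.7680)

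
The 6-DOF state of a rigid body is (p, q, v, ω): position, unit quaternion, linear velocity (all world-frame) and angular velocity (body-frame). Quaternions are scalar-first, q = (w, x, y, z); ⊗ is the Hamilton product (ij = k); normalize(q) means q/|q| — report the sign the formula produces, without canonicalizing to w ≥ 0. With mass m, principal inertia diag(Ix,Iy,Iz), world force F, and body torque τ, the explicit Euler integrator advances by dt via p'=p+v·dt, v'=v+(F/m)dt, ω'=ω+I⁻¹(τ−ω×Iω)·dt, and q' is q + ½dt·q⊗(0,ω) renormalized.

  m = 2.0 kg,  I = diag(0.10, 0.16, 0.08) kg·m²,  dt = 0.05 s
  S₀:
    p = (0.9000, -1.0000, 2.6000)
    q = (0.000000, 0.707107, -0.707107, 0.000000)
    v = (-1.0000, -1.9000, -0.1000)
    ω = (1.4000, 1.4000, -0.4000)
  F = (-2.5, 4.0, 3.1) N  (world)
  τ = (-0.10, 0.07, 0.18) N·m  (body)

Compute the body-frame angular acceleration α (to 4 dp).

α = (-1.4480, 0.5075, 0.7800)

precession coupling ω×(Iω) = (0.0448, -0.0112, 0.1176)
(τ − ω×Iω)/I = (-1.4480, 0.5075, 0.7800)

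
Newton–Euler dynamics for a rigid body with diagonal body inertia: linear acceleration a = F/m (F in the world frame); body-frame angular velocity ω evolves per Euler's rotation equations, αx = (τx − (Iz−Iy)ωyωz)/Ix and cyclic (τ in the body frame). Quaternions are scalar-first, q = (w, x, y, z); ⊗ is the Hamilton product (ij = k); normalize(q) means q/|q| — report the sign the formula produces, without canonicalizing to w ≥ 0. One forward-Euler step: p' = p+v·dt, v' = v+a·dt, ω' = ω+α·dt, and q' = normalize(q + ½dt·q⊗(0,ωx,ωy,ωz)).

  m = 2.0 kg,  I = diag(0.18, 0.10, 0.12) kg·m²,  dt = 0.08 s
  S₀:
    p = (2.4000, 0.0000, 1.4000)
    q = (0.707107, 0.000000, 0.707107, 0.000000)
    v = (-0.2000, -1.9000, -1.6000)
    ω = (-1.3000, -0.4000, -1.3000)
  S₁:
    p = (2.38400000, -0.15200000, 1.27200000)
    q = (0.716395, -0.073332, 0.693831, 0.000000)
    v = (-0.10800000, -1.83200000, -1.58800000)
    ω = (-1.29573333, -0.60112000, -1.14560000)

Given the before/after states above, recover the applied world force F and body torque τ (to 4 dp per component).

F = (2.3000, 1.7000, 0.3000)
τ = (0.0200, -0.1500, 0.1900)

velocity change Δv = (0.09200000, 0.06800000, 0.01200000)
applied force F = (2.3000, 1.7000, 0.3000)
ω₁ − ω₀ = (0.00426667, -0.20112000, 0.15440000)
precession coupling = (0.0104, 0.1014, -0.0416)
τ = I·(Δω/dt) + ω₀×(Iω₀) = (0.0200, -0.1500, 0.1900)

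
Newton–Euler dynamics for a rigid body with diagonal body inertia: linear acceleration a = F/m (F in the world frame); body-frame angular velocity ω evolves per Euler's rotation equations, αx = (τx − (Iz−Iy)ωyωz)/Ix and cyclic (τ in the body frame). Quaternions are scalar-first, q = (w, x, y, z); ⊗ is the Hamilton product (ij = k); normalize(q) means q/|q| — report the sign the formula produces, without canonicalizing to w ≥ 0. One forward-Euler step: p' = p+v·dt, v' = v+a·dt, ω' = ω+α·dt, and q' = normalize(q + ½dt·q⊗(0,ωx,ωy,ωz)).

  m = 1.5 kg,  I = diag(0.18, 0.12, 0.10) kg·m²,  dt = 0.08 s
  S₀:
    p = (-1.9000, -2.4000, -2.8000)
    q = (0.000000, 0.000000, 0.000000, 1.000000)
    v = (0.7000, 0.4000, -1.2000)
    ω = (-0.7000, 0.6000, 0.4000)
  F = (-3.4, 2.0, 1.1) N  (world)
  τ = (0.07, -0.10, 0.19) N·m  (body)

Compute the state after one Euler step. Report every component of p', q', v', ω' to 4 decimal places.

p' = (-1.8440, -2.3680, -2.8960)
q' = (-0.0160, -0.0240, -0.0280, 0.9992)
v' = (0.5187, 0.5067, -1.1413)
ω' = (-0.6668, 0.5483, 0.5318)

gyro term ω×Iω = (-0.0048, -0.0224, 0.0252)
angular accel α = (0.4156, -0.6467, 1.6480)
ω' = ω + α·dt = (-0.6668, 0.5483, 0.5318)
q⊗(0,ω) = (-0.4000000, -0.6000000, -0.7000000, 0.0000000)
q' = normalize(q + ½dt·q⊗(0,ω)) = (-0.0160, -0.0240, -0.0280, 0.9992)
p' = p + v·dt = (-1.8440, -2.3680, -2.8960)
new velocity v' = (0.5187, 0.5067, -1.1413)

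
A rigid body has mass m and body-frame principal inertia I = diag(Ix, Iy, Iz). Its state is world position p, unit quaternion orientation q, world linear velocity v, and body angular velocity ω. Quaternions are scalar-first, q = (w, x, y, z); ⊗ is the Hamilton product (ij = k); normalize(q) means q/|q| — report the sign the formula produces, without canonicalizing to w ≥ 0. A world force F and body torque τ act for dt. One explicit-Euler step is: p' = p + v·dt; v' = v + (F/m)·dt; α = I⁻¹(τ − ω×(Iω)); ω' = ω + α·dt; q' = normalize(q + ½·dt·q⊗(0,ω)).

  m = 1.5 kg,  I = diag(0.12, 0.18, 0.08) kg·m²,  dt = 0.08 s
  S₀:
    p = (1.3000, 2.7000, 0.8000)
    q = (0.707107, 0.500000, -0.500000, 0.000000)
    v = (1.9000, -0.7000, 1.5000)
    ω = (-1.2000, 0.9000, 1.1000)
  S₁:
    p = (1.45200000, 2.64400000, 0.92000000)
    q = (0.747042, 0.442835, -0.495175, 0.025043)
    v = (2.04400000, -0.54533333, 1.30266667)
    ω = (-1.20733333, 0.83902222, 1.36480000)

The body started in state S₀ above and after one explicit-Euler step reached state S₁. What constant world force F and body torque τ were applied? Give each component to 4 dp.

F = (2.7000, 2.9000, -3.7000)
τ = (-0.1100, -0.1900, 0.2000)

Δω = ω₁−ω₀ = (-0.00733333, -0.06097778, 0.26480000)
precession coupling = (-0.0990, -0.0528, -0.0648)
applied torque τ = (-0.1100, -0.1900, 0.2000)
velocity change Δv = (0.14400000, 0.15466667, -0.19733333)
F = m·Δv/dt = (2.7000, 2.9000, -3.7000)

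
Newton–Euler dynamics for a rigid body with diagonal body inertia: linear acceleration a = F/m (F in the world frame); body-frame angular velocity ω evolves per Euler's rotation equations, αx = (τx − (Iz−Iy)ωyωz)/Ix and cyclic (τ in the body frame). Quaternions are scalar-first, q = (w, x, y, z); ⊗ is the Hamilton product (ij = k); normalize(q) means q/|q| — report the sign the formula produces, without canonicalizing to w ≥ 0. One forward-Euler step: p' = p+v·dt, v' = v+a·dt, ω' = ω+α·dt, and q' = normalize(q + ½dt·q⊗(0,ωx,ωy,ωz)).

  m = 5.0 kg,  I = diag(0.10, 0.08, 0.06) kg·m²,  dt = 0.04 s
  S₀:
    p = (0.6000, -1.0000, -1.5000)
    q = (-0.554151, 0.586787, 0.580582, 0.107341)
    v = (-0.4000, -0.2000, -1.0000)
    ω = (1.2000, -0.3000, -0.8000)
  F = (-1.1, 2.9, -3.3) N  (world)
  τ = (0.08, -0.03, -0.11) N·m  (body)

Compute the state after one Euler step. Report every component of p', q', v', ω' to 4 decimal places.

p' = (0.5840, -1.0080, -1.5400)
q' = (-0.5628, 0.5646, 0.5956, 0.0987)
v' = (-0.4088, -0.1768, -1.0264)
ω' = (1.2339, -0.2958, -0.8781)

a = (-0.2200, 0.5800, -0.6600)
p + v·dt = (0.5840, -1.0080, -1.5400)
v' = v + a·dt = (-0.4088, -0.1768, -1.0264)
ω×(Iω) gyroscopic = (-0.0048, -0.0384, 0.0072)
(τ − ω×Iω)/I = (0.8480, 0.1050, -1.9533)
new body rate ω' = (1.2339, -0.2958, -0.8781)
2q̇ = q⊗(0,ω) = (-0.4440970, -1.0972445, 0.7644841, -0.4294137)
updated quaternion q' = (-0.5628, 0.5646, 0.5956, 0.0987)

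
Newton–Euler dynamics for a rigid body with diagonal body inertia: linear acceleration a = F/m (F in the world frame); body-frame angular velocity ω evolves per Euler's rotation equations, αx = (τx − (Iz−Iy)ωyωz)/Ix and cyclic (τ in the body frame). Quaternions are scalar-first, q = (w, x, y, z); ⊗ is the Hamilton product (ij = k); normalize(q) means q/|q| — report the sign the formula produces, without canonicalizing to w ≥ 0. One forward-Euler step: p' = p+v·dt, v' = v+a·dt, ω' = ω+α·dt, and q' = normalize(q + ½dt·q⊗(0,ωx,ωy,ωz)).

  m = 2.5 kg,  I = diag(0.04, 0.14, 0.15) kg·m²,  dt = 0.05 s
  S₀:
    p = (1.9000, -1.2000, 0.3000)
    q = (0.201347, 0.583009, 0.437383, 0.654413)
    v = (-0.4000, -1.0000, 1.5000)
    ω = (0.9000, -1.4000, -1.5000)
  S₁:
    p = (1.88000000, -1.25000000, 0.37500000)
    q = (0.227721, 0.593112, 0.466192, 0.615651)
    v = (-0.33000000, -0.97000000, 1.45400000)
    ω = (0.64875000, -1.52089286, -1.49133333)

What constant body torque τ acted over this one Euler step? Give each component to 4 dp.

τ = (-0.1800, -0.1900, -0.1000)

rate change Δω = (-0.25125000, -0.12089286, 0.00866667)
gyro term ω₀×Iω₀ = (0.0210, 0.1485, -0.1260)
applied torque τ = (-0.1800, -0.1900, -0.1000)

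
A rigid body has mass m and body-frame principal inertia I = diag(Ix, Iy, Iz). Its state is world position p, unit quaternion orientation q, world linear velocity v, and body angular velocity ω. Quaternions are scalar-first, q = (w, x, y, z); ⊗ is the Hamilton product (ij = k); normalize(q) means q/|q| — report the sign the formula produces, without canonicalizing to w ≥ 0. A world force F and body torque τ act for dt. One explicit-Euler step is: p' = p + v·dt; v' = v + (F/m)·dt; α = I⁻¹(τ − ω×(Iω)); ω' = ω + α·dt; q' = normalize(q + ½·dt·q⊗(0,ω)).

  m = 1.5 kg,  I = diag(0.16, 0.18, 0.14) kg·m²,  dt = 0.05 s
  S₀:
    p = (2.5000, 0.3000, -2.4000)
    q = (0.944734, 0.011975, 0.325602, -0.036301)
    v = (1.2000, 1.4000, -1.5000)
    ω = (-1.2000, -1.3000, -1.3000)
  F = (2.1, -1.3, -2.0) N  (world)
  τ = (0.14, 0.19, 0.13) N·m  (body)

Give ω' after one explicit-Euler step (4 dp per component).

precession coupling ω×(Iω) = (-0.0676, 0.0312, 0.0312)
angular accel α = (1.2975, 0.8822, 0.7057)
ω + α·dt = (-1.1351, -1.2559, -1.2647)

ω' = (-1.1351, -1.2559, -1.2647)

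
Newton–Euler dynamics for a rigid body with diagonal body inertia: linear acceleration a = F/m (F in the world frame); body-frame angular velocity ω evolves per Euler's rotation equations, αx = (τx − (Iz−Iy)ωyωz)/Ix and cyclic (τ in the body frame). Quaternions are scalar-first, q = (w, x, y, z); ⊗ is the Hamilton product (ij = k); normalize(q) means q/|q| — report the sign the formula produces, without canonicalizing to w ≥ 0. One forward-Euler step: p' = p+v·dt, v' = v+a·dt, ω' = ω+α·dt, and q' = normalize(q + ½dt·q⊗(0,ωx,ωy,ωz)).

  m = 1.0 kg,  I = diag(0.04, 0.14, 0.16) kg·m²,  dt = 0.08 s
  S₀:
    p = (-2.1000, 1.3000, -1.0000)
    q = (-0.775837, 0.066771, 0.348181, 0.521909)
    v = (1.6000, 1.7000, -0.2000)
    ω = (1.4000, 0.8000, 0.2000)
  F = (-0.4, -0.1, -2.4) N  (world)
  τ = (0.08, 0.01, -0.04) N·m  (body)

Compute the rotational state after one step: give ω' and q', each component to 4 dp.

ω' = (1.5536, 0.8249, 0.1240)
q' = (-0.7932, 0.0094, 0.3513, 0.4973)

ω×(Iω) gyroscopic = (0.0032, -0.0336, 0.1120)
α = I⁻¹(τ − ω×Iω) = (1.9200, 0.3114, -0.9500)
ω' = ω + α·dt = (1.5536, 0.8249, 0.1240)
Hamilton product q⊗(0,ω) = (-0.4764060, -1.4340628, 0.0966488, -0.5892040)
q + ½dt·q⊗(0,ω), renormalized = (-0.7932, 0.0094, 0.3513, 0.4973)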